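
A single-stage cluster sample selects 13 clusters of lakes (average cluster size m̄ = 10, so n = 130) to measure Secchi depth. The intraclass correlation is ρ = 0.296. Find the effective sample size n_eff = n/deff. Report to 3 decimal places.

deff = 1 + (10 − 1)·0.296 = 1 + 2.664 = 3.664.
n_eff = 130 / 3.664 = 35.480.

35.480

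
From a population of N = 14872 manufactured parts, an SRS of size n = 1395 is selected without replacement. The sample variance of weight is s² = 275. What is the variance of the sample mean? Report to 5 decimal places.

0.17864

Under SRS without replacement, Var(ȳ) = (1 − f)·s²/n with f = n/N = 1395/14872 = 0.09380043.
Var(ȳ) = (1 − 0.09380043)·275/1395 = 0.90619957·0.19713262 = 0.17864149.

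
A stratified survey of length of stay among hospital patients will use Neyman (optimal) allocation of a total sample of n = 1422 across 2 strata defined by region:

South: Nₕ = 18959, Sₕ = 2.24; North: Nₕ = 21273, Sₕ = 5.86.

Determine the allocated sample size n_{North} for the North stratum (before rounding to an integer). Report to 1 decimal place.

1060.7

Neyman allocation: nₕ = n·NₕSₕ / Σⱼ NⱼSⱼ.
Σ NⱼSⱼ = 18959·2.24 + 21273·5.86 = 167127.94.
n_{North} = 1422·21273·5.86 / 167127.94 = 1060.7.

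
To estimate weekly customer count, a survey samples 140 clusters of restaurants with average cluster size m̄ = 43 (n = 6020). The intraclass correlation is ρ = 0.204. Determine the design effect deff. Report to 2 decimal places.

deff = 1 + (43 − 1)·0.204 = 1 + 8.568 = 9.568.

9.57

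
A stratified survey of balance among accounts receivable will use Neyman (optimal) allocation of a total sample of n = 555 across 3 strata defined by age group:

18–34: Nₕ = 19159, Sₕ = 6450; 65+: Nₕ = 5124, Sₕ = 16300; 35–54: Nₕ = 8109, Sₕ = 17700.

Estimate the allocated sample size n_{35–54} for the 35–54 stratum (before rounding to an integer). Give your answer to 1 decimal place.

227.2

Neyman allocation: nₕ = n·NₕSₕ / Σⱼ NⱼSⱼ.
Σ NⱼSⱼ = 19159·6450 + 5124·16300 + 8109·17700 = 3.5062605 × 10^8.
n_{35–54} = 555·8109·17700 / (3.5062605 × 10^8) = 227.2.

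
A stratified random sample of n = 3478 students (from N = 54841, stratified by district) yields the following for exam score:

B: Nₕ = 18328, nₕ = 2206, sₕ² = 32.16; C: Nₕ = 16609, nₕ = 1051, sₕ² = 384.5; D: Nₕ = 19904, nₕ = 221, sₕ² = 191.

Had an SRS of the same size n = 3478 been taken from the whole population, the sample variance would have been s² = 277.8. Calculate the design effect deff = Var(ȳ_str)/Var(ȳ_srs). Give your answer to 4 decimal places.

Var(ȳ_str) = Σ Wₕ²(1−fₕ)sₕ²/nₕ with Wₕ = Nₕ/54841:
  B: (18328/54841)²·(1−2206/18328)·32.16/2206 = 0.0014322993
  C: (16609/54841)²·(1−1051/16609)·384.5/1051 = 0.031432589
  D: (19904/54841)²·(1−221/19904)·191/221 = 0.1125802
  → Var(ȳ_str) = 0.14544509.
Var(ȳ_srs) = (1 − 3478/54841)·277.8/3478 = 0.074807937.
deff = 0.14544509 / 0.074807937 = 1.9442.

1.9442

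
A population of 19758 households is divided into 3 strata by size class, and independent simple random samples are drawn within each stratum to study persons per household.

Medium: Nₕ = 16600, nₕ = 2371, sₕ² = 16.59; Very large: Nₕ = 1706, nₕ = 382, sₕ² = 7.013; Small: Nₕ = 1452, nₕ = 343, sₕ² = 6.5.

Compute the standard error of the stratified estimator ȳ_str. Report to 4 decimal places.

0.0665

Var(ȳ_str) = Σₕ Wₕ²(1 − fₕ)sₕ²/nₕ with Wₕ = Nₕ/N, N = 19758.
Medium: Wₕ = 0.84016601; term = 0.84016601²·(1 − 0.14283133)·16.59/2371 = 0.0042336148.
Very large: Wₕ = 0.08634477; term = 0.08634477²·(1 − 0.22391559)·7.013/382 = 1.0622372 × 10^-4.
Small: Wₕ = 0.07348922; term = 0.07348922²·(1 − 0.23622590)·6.5/343 = 7.8168439 × 10^-5.
Sum = 0.004418007.
SE = √(0.004418007) = 0.0665.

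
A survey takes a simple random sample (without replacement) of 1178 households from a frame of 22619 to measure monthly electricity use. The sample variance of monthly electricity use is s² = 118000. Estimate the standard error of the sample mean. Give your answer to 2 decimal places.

9.74

Under SRS without replacement, Var(ȳ) = (1 − f)·s²/n with f = n/N = 1178/22619 = 0.05208011.
Var(ȳ) = (1 − 0.05208011)·118000/1178 = 0.94791989·100.16978 = 94.952926.
SE(ȳ) = √(94.952926) = 9.74.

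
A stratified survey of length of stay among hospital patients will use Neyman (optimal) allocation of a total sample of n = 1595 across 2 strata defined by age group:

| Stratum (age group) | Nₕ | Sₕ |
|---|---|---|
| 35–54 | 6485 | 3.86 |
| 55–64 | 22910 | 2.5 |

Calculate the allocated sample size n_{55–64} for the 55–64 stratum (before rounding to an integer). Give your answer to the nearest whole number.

1110

Neyman allocation: nₕ = n·NₕSₕ / Σⱼ NⱼSⱼ.
Σ NⱼSⱼ = 6485·3.86 + 22910·2.5 = 82307.1.
n_{55–64} = 1595·22910·2.5 / 82307.1 = 1110.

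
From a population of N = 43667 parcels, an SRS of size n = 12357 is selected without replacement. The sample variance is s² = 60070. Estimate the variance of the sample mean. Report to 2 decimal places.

Under SRS without replacement, Var(ȳ) = (1 − f)·s²/n with f = n/N = 12357/43667 = 0.28298257.
Var(ȳ) = (1 − 0.28298257)·60070/12357 = 0.71701743·4.8612123 = 3.4855739.

3.49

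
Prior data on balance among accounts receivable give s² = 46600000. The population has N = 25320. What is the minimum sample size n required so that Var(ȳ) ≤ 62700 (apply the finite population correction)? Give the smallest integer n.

Without fpc, n₀ = s²/D = 46600000/62700 = 743.2217.
With fpc, (1 − n/N)·s²/n ≤ D requires n ≥ n₀/(1 + n₀/N) = 743.2217/(1 + 743.2217/25320) = 722.0279.
Rounding up, n = 723.

723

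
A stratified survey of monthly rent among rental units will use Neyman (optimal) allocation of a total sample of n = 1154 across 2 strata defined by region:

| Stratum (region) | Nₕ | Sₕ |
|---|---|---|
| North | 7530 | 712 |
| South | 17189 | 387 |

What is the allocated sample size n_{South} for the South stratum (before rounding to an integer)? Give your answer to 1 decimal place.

639.0

Neyman allocation: nₕ = n·NₕSₕ / Σⱼ NⱼSⱼ.
Σ NⱼSⱼ = 7530·712 + 17189·387 = 1.2013503 × 10^7.
n_{South} = 1154·17189·387 / (1.2013503 × 10^7) = 639.0.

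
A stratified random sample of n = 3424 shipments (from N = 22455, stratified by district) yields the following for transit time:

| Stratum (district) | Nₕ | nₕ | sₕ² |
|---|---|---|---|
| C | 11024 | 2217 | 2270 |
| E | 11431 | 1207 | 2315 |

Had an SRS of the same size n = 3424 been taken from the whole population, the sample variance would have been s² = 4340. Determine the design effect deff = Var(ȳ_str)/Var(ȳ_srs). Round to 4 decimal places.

Var(ȳ_str) = Σ Wₕ²(1−fₕ)sₕ²/nₕ with Wₕ = Nₕ/22455:
  C: (11024/22455)²·(1−2217/11024)·2270/2217 = 0.19715203
  E: (11431/22455)²·(1−1207/11431)·2315/1207 = 0.44455211
  → Var(ȳ_str) = 0.64170414.
Var(ȳ_srs) = (1 − 3424/22455)·4340/3424 = 1.0742479.
deff = 0.64170414 / 1.0742479 = 0.5974.

0.5974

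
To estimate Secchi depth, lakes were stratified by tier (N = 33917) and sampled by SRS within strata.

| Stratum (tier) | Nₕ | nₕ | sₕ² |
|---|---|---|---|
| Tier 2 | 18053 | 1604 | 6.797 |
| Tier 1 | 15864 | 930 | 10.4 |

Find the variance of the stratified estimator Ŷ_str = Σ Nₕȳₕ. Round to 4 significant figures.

3.908 × 10^6

Var(Ŷ_str) = Σₕ Nₕ²(1 − fₕ)sₕ²/nₕ.
Tier 2: 18053²·(1 − 1604/18053)·6.797/1604 = 1.258351 × 10^6.
Tier 1: 15864²·(1 − 930/15864)·10.4/930 = 2.6493494 × 10^6.
Sum = 3.9077004 × 10^6.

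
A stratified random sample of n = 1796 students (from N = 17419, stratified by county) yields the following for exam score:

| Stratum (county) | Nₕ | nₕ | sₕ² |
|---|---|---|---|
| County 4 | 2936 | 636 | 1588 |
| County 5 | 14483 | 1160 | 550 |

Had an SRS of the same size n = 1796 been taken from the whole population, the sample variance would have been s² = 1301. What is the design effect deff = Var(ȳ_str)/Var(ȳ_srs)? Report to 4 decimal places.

0.5496

Var(ȳ_str) = Σ Wₕ²(1−fₕ)sₕ²/nₕ with Wₕ = Nₕ/17419:
  County 4: (2936/17419)²·(1−636/2936)·1588/636 = 0.055568776
  County 5: (14483/17419)²·(1−1160/14483)·550/1160 = 0.30152187
  → Var(ȳ_str) = 0.35709065.
Var(ȳ_srs) = (1 − 1796/17419)·1301/1796 = 0.64969897.
deff = 0.35709065 / 0.64969897 = 0.5496.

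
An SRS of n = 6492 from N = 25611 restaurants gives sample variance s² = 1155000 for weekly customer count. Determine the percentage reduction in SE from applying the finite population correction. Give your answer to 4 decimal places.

13.5989

f = n/N = 6492/25611 = 0.25348483.
SE_no-fpc = √(s²/n) = 13.338339; SE_fpc = √((1−f)s²/n) = 11.524472.
Ratio = √(1−f) = 0.86401109. Reduction = 100·(1 − 0.86401109) = 13.5989%.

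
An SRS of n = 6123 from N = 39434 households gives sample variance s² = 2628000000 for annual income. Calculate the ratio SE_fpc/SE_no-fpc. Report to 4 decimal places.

f = n/N = 6123/39434 = 0.15527210.
SE_no-fpc = √(s²/n) = 655.13462; SE_fpc = √((1−f)s²/n) = 602.1282.
Ratio = √(1−f) = 0.91909080.

0.9191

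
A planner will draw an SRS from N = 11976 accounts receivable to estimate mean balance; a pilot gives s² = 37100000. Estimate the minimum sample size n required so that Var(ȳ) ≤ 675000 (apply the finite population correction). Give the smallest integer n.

Without fpc, n₀ = s²/D = 37100000/675000 = 54.9630.
With fpc, (1 − n/N)·s²/n ≤ D requires n ≥ n₀/(1 + n₀/N) = 54.9630/(1 + 54.9630/11976) = 54.7119.
Rounding up, n = 55.

55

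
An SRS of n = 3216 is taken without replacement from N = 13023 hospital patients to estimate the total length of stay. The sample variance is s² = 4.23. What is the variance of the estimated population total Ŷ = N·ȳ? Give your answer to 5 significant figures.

167990

Var(Ŷ) = N²·Var(ȳ) = N²·(1 − n/N)·s²/n.
f = 3216/13023 = 0.24694771; Var(ȳ) = 0.75305229·4.23/3216 = 9.9048856 × 10^-4.
Var(Ŷ) = 13023² · (9.9048856 × 10^-4) = 167985.4.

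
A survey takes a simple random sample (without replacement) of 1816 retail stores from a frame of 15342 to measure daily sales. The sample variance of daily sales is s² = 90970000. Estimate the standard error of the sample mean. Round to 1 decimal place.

210.2

Under SRS without replacement, Var(ȳ) = (1 − f)·s²/n with f = n/N = 1816/15342 = 0.11836788.
Var(ȳ) = (1 − 0.11836788)·90970000/1816 = 0.88163212·50093.612 = 44164.138.
SE(ȳ) = √(44164.138) = 210.2.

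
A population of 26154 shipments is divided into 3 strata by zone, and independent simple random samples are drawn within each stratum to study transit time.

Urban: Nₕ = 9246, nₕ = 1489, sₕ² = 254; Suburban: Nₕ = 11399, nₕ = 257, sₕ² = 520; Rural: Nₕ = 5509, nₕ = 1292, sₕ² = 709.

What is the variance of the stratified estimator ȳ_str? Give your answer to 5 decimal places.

Var(ȳ_str) = Σₕ Wₕ²(1 − fₕ)sₕ²/nₕ with Wₕ = Nₕ/N, N = 26154.
Urban: Wₕ = 0.35352145; term = 0.35352145²·(1 − 0.16104261)·254/1489 = 0.017885886.
Suburban: Wₕ = 0.43584155; term = 0.43584155²·(1 − 0.02254584)·520/257 = 0.37568503.
Rural: Wₕ = 0.21063700; term = 0.21063700²·(1 − 0.23452532)·709/1292 = 0.018637337.
Sum = 0.41220825.

0.41221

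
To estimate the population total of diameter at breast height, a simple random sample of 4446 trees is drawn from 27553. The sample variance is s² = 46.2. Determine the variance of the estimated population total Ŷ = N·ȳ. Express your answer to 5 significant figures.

Var(Ŷ) = N²·Var(ȳ) = N²·(1 − n/N)·s²/n.
f = 4446/27553 = 0.16136174; Var(ȳ) = 0.83863826·46.2/4446 = 0.0087145946.
Var(Ŷ) = 27553² · 0.0087145946 = 6.6158397 × 10^6.

6.6158 × 10^6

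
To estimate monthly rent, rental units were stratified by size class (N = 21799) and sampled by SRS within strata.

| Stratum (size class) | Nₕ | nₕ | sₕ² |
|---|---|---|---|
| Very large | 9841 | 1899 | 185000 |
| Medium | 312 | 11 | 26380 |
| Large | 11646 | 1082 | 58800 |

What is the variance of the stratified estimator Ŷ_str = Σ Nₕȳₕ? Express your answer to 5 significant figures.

Var(Ŷ_str) = Σₕ Nₕ²(1 − fₕ)sₕ²/nₕ.
Very large: 9841²·(1 − 1899/9841)·185000/1899 = 7.6140527 × 10^9.
Medium: 312²·(1 − 11/312)·26380/11 = 2.2521805 × 10^8.
Large: 11646²·(1 − 1082/11646)·58800/1082 = 6.6858287 × 10^9.
Sum = 1.4525099 × 10^10.

1.4525 × 10^10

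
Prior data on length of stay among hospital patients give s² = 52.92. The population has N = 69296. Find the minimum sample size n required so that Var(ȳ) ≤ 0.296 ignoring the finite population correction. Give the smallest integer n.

Without fpc, n₀ = s²/D = 52.92/0.296 = 178.7838.
Rounding up, n = 179.

179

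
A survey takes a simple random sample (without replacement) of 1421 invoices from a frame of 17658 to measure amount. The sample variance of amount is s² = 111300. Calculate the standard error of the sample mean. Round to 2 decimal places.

8.49

Under SRS without replacement, Var(ȳ) = (1 − f)·s²/n with f = n/N = 1421/17658 = 0.08047344.
Var(ȳ) = (1 − 0.08047344)·111300/1421 = 0.91952656·78.325123 = 72.022031.
SE(ȳ) = √(72.022031) = 8.49.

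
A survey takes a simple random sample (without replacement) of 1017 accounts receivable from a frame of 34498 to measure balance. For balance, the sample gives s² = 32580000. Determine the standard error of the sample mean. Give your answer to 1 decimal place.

Under SRS without replacement, Var(ȳ) = (1 − f)·s²/n with f = n/N = 1017/34498 = 0.02947997.
Var(ȳ) = (1 − 0.02947997)·32580000/1017 = 0.97052003·32035.398 = 31090.996.
SE(ȳ) = √(31090.996) = 176.3.

176.3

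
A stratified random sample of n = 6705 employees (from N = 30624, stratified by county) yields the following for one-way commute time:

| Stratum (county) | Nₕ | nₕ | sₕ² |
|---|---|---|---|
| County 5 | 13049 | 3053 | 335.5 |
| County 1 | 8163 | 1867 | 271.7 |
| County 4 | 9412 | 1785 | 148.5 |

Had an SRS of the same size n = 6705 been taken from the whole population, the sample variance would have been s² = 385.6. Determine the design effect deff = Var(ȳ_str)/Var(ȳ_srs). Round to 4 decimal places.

Var(ȳ_str) = Σ Wₕ²(1−fₕ)sₕ²/nₕ with Wₕ = Nₕ/30624:
  County 5: (13049/30624)²·(1−3053/13049)·335.5/3053 = 0.015284293
  County 1: (8163/30624)²·(1−1867/8163)·271.7/1867 = 0.0079750976
  County 4: (9412/30624)²·(1−1785/9412)·148.5/1785 = 0.0063679562
  → Var(ȳ_str) = 0.029627347.
Var(ȳ_srs) = (1 − 6705/30624)·385.6/6705 = 0.04491789.
deff = 0.029627347 / 0.04491789 = 0.6596.

0.6596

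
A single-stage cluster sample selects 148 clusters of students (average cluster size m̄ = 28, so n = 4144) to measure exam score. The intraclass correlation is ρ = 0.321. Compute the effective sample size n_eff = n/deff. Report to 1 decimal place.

428.7

deff = 1 + (28 − 1)·0.321 = 1 + 8.667 = 9.667.
n_eff = 4144 / 9.667 = 428.7.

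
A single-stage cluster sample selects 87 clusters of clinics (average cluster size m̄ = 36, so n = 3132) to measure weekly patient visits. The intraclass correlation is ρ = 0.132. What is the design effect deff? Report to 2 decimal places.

5.62

deff = 1 + (36 − 1)·0.132 = 1 + 4.62 = 5.62.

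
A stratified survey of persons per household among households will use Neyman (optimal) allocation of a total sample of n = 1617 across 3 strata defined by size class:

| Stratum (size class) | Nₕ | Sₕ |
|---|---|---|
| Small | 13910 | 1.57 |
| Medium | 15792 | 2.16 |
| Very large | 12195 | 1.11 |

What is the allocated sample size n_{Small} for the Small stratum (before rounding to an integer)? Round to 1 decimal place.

508.2

Neyman allocation: nₕ = n·NₕSₕ / Σⱼ NⱼSⱼ.
Σ NⱼSⱼ = 13910·1.57 + 15792·2.16 + 12195·1.11 = 69485.87.
n_{Small} = 1617·13910·1.57 / 69485.87 = 508.2.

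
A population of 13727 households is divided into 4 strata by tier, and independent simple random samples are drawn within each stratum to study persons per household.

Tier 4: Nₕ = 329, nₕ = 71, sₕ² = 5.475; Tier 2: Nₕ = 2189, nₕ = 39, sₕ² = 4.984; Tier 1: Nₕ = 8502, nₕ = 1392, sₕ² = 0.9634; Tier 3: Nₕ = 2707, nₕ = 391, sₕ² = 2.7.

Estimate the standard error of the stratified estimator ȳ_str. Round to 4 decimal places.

Var(ȳ_str) = Σₕ Wₕ²(1 − fₕ)sₕ²/nₕ with Wₕ = Nₕ/N, N = 13727.
Tier 4: Wₕ = 0.02396736; term = 0.02396736²·(1 − 0.21580547)·5.475/71 = 3.4736824 × 10^-5.
Tier 2: Wₕ = 0.15946674; term = 0.15946674²·(1 − 0.01781635)·4.984/39 = 0.0031918787.
Tier 1: Wₕ = 0.61936330; term = 0.61936330²·(1 − 0.16372618)·0.9634/1392 = 2.2202754 × 10^-4.
Tier 3: Wₕ = 0.19720259; term = 0.19720259²·(1 − 0.14444034)·2.7/391 = 2.2975372 × 10^-4.
Sum = 0.0036783968.
SE = √(0.0036783968) = 0.0606.

0.0606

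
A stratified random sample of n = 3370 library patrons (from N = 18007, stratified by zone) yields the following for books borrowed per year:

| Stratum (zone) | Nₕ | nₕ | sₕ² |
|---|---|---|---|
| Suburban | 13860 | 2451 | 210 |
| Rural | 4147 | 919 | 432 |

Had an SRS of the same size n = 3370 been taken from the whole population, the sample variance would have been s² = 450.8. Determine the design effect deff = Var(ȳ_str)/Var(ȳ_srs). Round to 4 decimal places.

Var(ȳ_str) = Σ Wₕ²(1−fₕ)sₕ²/nₕ with Wₕ = Nₕ/18007:
  Suburban: (13860/18007)²·(1−2451/13860)·210/2451 = 0.041783428
  Rural: (4147/18007)²·(1−919/4147)·432/919 = 0.019406761
  → Var(ȳ_str) = 0.061190189.
Var(ȳ_srs) = (1 − 3370/18007)·450.8/3370 = 0.10873384.
deff = 0.061190189 / 0.10873384 = 0.5628.

0.5628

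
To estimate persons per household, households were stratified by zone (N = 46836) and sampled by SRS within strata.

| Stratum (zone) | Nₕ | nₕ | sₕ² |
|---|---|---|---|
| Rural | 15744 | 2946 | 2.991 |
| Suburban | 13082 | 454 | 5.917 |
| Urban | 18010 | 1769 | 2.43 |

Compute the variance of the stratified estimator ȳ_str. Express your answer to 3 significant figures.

Var(ȳ_str) = Σₕ Wₕ²(1 − fₕ)sₕ²/nₕ with Wₕ = Nₕ/N, N = 46836.
Rural: Wₕ = 0.33615168; term = 0.33615168²·(1 − 0.18711890)·2.991/2946 = 9.3256962 × 10^-5.
Suburban: Wₕ = 0.27931506; term = 0.27931506²·(1 − 0.03470417)·5.917/454 = 9.8151025 × 10^-4.
Urban: Wₕ = 0.38453327; term = 0.38453327²·(1 − 0.09822321)·2.43/1769 = 1.831662 × 10^-4.
Sum = 0.0012579334.

0.00126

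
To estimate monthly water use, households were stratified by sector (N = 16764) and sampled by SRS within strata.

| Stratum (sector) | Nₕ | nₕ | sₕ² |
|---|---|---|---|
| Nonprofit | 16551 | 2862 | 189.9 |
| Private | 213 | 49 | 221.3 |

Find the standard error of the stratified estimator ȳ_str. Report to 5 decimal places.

Var(ȳ_str) = Σₕ Wₕ²(1 − fₕ)sₕ²/nₕ with Wₕ = Nₕ/N, N = 16764.
Nonprofit: Wₕ = 0.98729420; term = 0.98729420²·(1 − 0.17292007)·189.9/2862 = 0.053492882.
Private: Wₕ = 0.01270580; term = 0.01270580²·(1 − 0.23004695)·221.3/49 = 5.6137553 × 10^-4.
Sum = 0.054054258.
SE = √(0.054054258) = 0.23250.

0.23250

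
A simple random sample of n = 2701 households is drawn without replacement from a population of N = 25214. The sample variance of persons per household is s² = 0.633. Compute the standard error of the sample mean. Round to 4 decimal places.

0.0145

Under SRS without replacement, Var(ȳ) = (1 − f)·s²/n with f = n/N = 2701/25214 = 0.10712303.
Var(ȳ) = (1 − 0.10712303)·0.633/2701 = 0.89287697·2.3435765 × 10^-4 = 2.0925254 × 10^-4.
SE(ȳ) = √(2.0925254 × 10^-4) = 0.0145.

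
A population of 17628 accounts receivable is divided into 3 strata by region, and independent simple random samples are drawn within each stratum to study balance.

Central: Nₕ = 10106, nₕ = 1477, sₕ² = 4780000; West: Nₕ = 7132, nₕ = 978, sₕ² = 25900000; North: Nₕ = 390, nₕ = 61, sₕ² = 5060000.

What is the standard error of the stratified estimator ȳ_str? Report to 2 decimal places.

Var(ȳ_str) = Σₕ Wₕ²(1 − fₕ)sₕ²/nₕ with Wₕ = Nₕ/N, N = 17628.
Central: Wₕ = 0.57329249; term = 0.57329249²·(1 − 0.14615080)·4780000/1477 = 908.19913.
West: Wₕ = 0.40458362; term = 0.40458362²·(1 − 0.13712844)·25900000/978 = 3740.4483.
North: Wₕ = 0.02212389; term = 0.02212389²·(1 − 0.15641026)·5060000/61 = 34.251146.
Sum = 4682.8986.
SE = √(4682.8986) = 68.43.

68.43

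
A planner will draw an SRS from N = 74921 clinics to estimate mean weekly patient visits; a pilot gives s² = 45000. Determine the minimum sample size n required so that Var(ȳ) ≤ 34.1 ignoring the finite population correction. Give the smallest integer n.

Without fpc, n₀ = s²/D = 45000/34.1 = 1319.6481.
Rounding up, n = 1320.

1320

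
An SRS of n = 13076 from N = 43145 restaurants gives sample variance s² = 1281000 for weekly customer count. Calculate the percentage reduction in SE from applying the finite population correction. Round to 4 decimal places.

f = n/N = 13076/43145 = 0.30307104.
SE_no-fpc = √(s²/n) = 9.8977643; SE_fpc = √((1−f)s²/n) = 8.2628785.
Ratio = √(1−f) = 0.83482271. Reduction = 100·(1 − 0.83482271) = 16.5177%.

16.5177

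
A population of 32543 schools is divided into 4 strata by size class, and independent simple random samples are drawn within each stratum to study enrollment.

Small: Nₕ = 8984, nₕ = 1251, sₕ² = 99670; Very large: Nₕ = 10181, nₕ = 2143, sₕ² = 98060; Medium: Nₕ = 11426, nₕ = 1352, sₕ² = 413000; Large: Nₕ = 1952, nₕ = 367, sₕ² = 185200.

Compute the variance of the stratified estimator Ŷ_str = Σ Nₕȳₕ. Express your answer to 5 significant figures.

4.6003 × 10^10

Var(Ŷ_str) = Σₕ Nₕ²(1 − fₕ)sₕ²/nₕ.
Small: 8984²·(1 − 1251/8984)·99670/1251 = 5.5350927 × 10^9.
Very large: 10181²·(1 − 2143/10181)·98060/2143 = 3.7446235 × 10^9.
Medium: 11426²·(1 − 1352/11426)·413000/1352 = 3.5161673 × 10^10.
Large: 1952²·(1 − 367/1952)·185200/367 = 1.5612915 × 10^9.
Sum = 4.6002681 × 10^10.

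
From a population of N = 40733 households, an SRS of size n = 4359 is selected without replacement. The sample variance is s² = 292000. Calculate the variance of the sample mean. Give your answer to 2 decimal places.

Under SRS without replacement, Var(ȳ) = (1 − f)·s²/n with f = n/N = 4359/40733 = 0.10701397.
Var(ȳ) = (1 − 0.10701397)·292000/4359 = 0.89298603·66.987841 = 59.819206.

59.82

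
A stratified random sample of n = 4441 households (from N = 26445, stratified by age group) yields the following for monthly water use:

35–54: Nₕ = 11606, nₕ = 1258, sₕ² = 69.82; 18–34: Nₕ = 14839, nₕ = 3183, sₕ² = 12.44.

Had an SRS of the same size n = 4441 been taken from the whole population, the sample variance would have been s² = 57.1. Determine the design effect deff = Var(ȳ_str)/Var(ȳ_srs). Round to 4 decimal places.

0.9813

Var(ȳ_str) = Σ Wₕ²(1−fₕ)sₕ²/nₕ with Wₕ = Nₕ/26445:
  35–54: (11606/26445)²·(1−1258/11606)·69.82/1258 = 0.009531276
  18–34: (14839/26445)²·(1−3183/14839)·12.44/3183 = 9.6660886 × 10^-4
  → Var(ȳ_str) = 0.010497885.
Var(ȳ_srs) = (1 − 4441/26445)·57.1/4441 = 0.010698266.
deff = 0.010497885 / 0.010698266 = 0.9813.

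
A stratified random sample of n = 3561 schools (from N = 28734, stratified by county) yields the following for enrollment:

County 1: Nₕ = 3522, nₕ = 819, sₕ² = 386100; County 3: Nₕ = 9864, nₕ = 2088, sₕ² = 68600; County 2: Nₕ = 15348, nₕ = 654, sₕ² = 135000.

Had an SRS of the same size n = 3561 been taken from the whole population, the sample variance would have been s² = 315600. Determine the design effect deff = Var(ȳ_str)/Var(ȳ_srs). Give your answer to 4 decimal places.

Var(ȳ_str) = Σ Wₕ²(1−fₕ)sₕ²/nₕ with Wₕ = Nₕ/28734:
  County 1: (3522/28734)²·(1−819/3522)·386100/819 = 5.4357456
  County 3: (9864/28734)²·(1−2088/9864)·68600/2088 = 3.0521844
  County 2: (15348/28734)²·(1−654/15348)·135000/654 = 56.383973
  → Var(ȳ_str) = 64.871903.
Var(ȳ_srs) = (1 − 3561/28734)·315600/3561 = 77.643286.
deff = 64.871903 / 77.643286 = 0.8355.

0.8355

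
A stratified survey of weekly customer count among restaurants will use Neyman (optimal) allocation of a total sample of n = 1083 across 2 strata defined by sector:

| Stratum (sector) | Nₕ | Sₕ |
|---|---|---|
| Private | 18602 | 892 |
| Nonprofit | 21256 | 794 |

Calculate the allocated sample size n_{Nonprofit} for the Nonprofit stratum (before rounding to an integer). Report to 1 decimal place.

Neyman allocation: nₕ = n·NₕSₕ / Σⱼ NⱼSⱼ.
Σ NⱼSⱼ = 18602·892 + 21256·794 = 3.3470248 × 10^7.
n_{Nonprofit} = 1083·21256·794 / (3.3470248 × 10^7) = 546.1.

546.1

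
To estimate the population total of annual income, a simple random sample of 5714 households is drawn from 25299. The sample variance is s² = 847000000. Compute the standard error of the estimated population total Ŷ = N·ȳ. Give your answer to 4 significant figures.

Var(Ŷ) = N²·Var(ȳ) = N²·(1 − n/N)·s²/n.
f = 5714/25299 = 0.22585873; Var(ȳ) = 0.77414127·847000000/5714 = 114752.83.
Var(Ŷ) = 25299² · 114752.83 = 7.3446333 × 10^13.
SE(Ŷ) = √(7.3446333 × 10^13) = 8.570 × 10^6.

8.570 × 10^6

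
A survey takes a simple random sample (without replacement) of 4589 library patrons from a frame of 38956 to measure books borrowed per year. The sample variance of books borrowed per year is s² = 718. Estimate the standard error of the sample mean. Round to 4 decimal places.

0.3715

Under SRS without replacement, Var(ȳ) = (1 − f)·s²/n with f = n/N = 4589/38956 = 0.11779957.
Var(ȳ) = (1 − 0.11779957)·718/4589 = 0.88220043·0.1564611 = 0.13803005.
SE(ȳ) = √(0.13803005) = 0.3715.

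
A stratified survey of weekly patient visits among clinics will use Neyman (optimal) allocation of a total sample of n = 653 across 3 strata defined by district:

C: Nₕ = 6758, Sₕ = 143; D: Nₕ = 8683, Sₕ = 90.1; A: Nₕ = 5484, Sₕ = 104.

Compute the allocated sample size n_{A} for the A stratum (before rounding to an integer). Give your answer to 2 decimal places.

160.59

Neyman allocation: nₕ = n·NₕSₕ / Σⱼ NⱼSⱼ.
Σ NⱼSⱼ = 6758·143 + 8683·90.1 + 5484·104 = 2.3190683 × 10^6.
n_{A} = 653·5484·104 / (2.3190683 × 10^6) = 160.59.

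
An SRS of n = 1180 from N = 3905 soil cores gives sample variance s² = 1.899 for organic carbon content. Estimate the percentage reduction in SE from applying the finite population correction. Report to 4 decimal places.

f = n/N = 1180/3905 = 0.30217670.
SE_no-fpc = √(s²/n) = 0.040116356; SE_fpc = √((1−f)s²/n) = 0.033511527.
Ratio = √(1−f) = 0.83535819. Reduction = 100·(1 − 0.83535819) = 16.4642%.

16.4642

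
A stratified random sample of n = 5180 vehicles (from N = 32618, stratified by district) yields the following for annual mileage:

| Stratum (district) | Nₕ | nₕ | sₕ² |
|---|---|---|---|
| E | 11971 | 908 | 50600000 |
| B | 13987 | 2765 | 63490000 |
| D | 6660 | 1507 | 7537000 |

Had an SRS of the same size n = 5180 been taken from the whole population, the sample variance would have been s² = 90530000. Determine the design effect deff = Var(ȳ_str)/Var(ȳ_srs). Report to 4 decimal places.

0.7132

Var(ȳ_str) = Σ Wₕ²(1−fₕ)sₕ²/nₕ with Wₕ = Nₕ/32618:
  E: (11971/32618)²·(1−908/11971)·50600000/908 = 6936.7071
  B: (13987/32618)²·(1−2765/13987)·63490000/2765 = 3387.5863
  D: (6660/32618)²·(1−1507/6660)·7537000/1507 = 161.32623
  → Var(ȳ_str) = 10485.62.
Var(ȳ_srs) = (1 − 5180/32618)·90530000/5180 = 14701.373.
deff = 10485.62 / 14701.373 = 0.7132.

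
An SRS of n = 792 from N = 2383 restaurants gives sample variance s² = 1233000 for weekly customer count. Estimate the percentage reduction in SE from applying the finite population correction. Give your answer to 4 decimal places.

f = n/N = 792/2383 = 0.33235418.
SE_no-fpc = √(s²/n) = 39.456535; SE_fpc = √((1−f)s²/n) = 32.239776.
Ratio = √(1−f) = 0.81709597. Reduction = 100·(1 − 0.81709597) = 18.2904%.

18.2904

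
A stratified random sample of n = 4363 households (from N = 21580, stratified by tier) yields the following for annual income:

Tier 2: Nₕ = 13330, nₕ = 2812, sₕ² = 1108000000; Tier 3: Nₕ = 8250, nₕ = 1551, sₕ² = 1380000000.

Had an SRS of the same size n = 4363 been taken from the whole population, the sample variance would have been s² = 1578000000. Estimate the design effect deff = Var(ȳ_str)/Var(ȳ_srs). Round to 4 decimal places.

0.7770

Var(ȳ_str) = Σ Wₕ²(1−fₕ)sₕ²/nₕ with Wₕ = Nₕ/21580:
  Tier 2: (13330/21580)²·(1−2812/13330)·1108000000/2812 = 118627.36
  Tier 3: (8250/21580)²·(1−1551/8250)·1380000000/1551 = 105591.35
  → Var(ȳ_str) = 224218.71.
Var(ȳ_srs) = (1 − 4363/21580)·1578000000/4363 = 288554.48.
deff = 224218.71 / 288554.48 = 0.7770.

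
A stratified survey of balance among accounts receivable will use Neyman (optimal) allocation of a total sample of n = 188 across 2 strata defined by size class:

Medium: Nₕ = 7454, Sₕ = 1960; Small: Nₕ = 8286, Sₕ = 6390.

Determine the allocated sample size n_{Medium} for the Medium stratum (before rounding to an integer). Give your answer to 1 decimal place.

40.7

Neyman allocation: nₕ = n·NₕSₕ / Σⱼ NⱼSⱼ.
Σ NⱼSⱼ = 7454·1960 + 8286·6390 = 6.755738 × 10^7.
n_{Medium} = 188·7454·1960 / (6.755738 × 10^7) = 40.7.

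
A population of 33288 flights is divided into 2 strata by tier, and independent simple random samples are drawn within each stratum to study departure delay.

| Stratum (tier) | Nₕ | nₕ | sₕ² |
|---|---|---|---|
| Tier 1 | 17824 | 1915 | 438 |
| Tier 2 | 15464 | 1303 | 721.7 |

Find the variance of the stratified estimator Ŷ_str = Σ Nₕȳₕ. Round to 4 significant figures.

Var(Ŷ_str) = Σₕ Nₕ²(1 − fₕ)sₕ²/nₕ.
Tier 1: 17824²·(1 − 1915/17824)·438/1915 = 6.4856482 × 10^7.
Tier 2: 15464²·(1 − 1303/15464)·721.7/1303 = 1.2129085 × 10^8.
Sum = 1.8614733 × 10^8.

1.861 × 10^8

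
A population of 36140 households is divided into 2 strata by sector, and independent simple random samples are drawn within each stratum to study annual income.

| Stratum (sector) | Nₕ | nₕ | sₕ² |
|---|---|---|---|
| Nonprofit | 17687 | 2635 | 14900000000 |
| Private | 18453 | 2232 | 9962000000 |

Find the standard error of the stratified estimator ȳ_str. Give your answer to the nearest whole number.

Var(ȳ_str) = Σₕ Wₕ²(1 − fₕ)sₕ²/nₕ with Wₕ = Nₕ/N, N = 36140.
Nonprofit: Wₕ = 0.48940232; term = 0.48940232²·(1 − 0.14897948)·14900000000/2635 = 1.1525977 × 10^6.
Private: Wₕ = 0.51059768; term = 0.51059768²·(1 − 0.12095594)·9962000000/2232 = 1.0228705 × 10^6.
Sum = 2.1754682 × 10^6.
SE = √(2.1754682 × 10^6) = 1475.

1475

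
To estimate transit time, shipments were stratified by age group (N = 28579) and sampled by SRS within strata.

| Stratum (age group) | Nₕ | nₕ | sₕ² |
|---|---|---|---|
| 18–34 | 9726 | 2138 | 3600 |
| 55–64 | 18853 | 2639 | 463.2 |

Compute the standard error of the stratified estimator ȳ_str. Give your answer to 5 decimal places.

Var(ȳ_str) = Σₕ Wₕ²(1 − fₕ)sₕ²/nₕ with Wₕ = Nₕ/N, N = 28579.
18–34: Wₕ = 0.34031982; term = 0.34031982²·(1 − 0.21982315)·3600/2138 = 0.15214663.
55–64: Wₕ = 0.65968018; term = 0.65968018²·(1 − 0.13997772)·463.2/2639 = 0.06569098.
Sum = 0.21783761.
SE = √(0.21783761) = 0.46673.

0.46673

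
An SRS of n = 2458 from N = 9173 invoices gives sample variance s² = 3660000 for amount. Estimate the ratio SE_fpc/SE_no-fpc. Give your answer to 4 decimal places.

0.8556

f = n/N = 2458/9173 = 0.26796032.
SE_no-fpc = √(s²/n) = 38.587763; SE_fpc = √((1−f)s²/n) = 33.015427.
Ratio = √(1−f) = 0.85559318.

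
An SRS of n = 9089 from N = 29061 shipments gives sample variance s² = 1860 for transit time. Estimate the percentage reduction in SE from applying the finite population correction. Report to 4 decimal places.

17.0998

f = n/N = 9089/29061 = 0.31275593.
SE_no-fpc = √(s²/n) = 0.45237482; SE_fpc = √((1−f)s²/n) = 0.37501956.
Ratio = √(1−f) = 0.82900185. Reduction = 100·(1 − 0.82900185) = 17.0998%.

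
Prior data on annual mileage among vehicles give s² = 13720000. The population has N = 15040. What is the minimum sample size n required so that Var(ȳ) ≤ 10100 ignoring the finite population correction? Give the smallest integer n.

Without fpc, n₀ = s²/D = 13720000/10100 = 1358.4158.
Rounding up, n = 1359.

1359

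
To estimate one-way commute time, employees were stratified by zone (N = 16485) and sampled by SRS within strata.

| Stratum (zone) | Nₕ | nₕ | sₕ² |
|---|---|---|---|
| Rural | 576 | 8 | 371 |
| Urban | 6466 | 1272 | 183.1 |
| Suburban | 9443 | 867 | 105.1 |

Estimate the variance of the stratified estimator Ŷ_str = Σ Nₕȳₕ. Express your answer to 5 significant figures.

Var(Ŷ_str) = Σₕ Nₕ²(1 − fₕ)sₕ²/nₕ.
Rural: 576²·(1 − 8/576)·371/8 = 1.5172416 × 10^7.
Urban: 6466²·(1 − 1272/6466)·183.1/1272 = 4.8343588 × 10^6.
Suburban: 9443²·(1 − 867/9443)·105.1/867 = 9.8169907 × 10^6.
Sum = 2.9823766 × 10^7.

2.9824 × 10^7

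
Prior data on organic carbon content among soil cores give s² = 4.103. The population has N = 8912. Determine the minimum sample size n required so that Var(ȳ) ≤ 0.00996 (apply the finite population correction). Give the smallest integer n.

Without fpc, n₀ = s²/D = 4.103/0.00996 = 411.9478.
With fpc, (1 − n/N)·s²/n ≤ D requires n ≥ n₀/(1 + n₀/N) = 411.9478/(1 + 411.9478/8912) = 393.7472.
Rounding up, n = 394.

394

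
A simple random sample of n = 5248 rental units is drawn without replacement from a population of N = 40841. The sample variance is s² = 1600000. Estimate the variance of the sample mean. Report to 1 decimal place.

265.7

Under SRS without replacement, Var(ȳ) = (1 − f)·s²/n with f = n/N = 5248/40841 = 0.12849832.
Var(ȳ) = (1 − 0.12849832)·1600000/5248 = 0.87150168·304.87805 = 265.70173.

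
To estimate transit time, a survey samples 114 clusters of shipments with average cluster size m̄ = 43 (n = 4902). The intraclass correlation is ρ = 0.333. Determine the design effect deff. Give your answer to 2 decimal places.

14.99

deff = 1 + (43 − 1)·0.333 = 1 + 13.986 = 14.986.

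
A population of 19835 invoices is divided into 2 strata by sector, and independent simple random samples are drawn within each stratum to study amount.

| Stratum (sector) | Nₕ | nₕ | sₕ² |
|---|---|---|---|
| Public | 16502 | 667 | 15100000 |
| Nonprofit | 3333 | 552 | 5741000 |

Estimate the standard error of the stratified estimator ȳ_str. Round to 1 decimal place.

123.6

Var(ȳ_str) = Σₕ Wₕ²(1 − fₕ)sₕ²/nₕ with Wₕ = Nₕ/N, N = 19835.
Public: Wₕ = 0.83196370; term = 0.83196370²·(1 − 0.04041934)·15100000/667 = 15036.313.
Nonprofit: Wₕ = 0.16803630; term = 0.16803630²·(1 − 0.16561656)·5741000/552 = 245.03062.
Sum = 15281.344.
SE = √(15281.344) = 123.6.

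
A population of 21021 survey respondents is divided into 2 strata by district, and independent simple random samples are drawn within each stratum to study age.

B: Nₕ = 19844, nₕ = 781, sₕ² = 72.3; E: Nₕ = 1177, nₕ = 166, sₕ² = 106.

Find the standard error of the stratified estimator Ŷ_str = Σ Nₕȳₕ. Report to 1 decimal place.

5981.6

Var(Ŷ_str) = Σₕ Nₕ²(1 − fₕ)sₕ²/nₕ.
B: 19844²·(1 − 781/19844)·72.3/781 = 3.5019322 × 10^7.
E: 1177²·(1 − 166/1177)·106/166 = 759845.67.
Sum = 3.5779168 × 10^7.
SE = √(3.5779168 × 10^7) = 5981.6.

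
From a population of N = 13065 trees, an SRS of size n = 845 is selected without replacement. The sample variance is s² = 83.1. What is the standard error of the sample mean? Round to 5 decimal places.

0.30329

Under SRS without replacement, Var(ȳ) = (1 − f)·s²/n with f = n/N = 845/13065 = 0.06467662.
Var(ȳ) = (1 − 0.06467662)·83.1/845 = 0.93532338·0.098343195 = 0.09198269.
SE(ȳ) = √(0.09198269) = 0.30329.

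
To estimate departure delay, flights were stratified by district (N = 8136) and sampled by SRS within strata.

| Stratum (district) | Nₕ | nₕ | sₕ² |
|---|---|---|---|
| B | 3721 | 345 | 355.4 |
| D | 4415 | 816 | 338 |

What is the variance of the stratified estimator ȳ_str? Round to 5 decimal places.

Var(ȳ_str) = Σₕ Wₕ²(1 − fₕ)sₕ²/nₕ with Wₕ = Nₕ/N, N = 8136.
B: Wₕ = 0.45735005; term = 0.45735005²·(1 − 0.09271701)·355.4/345 = 0.19549631.
D: Wₕ = 0.54264995; term = 0.54264995²·(1 − 0.18482446)·338/816 = 0.099429949.
Sum = 0.29492626.

0.29493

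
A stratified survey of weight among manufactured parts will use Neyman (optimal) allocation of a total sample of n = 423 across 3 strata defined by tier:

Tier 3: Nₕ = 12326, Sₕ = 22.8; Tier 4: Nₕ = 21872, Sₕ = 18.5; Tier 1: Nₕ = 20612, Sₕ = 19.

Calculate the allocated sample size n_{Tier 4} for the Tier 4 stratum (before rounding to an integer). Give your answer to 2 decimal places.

158.88

Neyman allocation: nₕ = n·NₕSₕ / Σⱼ NⱼSⱼ.
Σ NⱼSⱼ = 12326·22.8 + 21872·18.5 + 20612·19 = 1.0772928 × 10^6.
n_{Tier 4} = 423·21872·18.5 / (1.0772928 × 10^6) = 158.88.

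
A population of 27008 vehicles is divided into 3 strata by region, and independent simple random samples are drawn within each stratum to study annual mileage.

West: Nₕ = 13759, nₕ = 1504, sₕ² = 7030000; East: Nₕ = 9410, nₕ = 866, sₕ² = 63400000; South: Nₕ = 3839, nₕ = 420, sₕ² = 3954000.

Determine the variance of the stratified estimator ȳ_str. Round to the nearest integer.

Var(ȳ_str) = Σₕ Wₕ²(1 − fₕ)sₕ²/nₕ with Wₕ = Nₕ/N, N = 27008.
West: Wₕ = 0.50944165; term = 0.50944165²·(1 − 0.10931027)·7030000/1504 = 1080.4952.
East: Wₕ = 0.34841528; term = 0.34841528²·(1 − 0.09202976)·63400000/866 = 8069.3282.
South: Wₕ = 0.14214307; term = 0.14214307²·(1 − 0.10940349)·3954000/420 = 169.40247.
Sum = 9319.2259.

9319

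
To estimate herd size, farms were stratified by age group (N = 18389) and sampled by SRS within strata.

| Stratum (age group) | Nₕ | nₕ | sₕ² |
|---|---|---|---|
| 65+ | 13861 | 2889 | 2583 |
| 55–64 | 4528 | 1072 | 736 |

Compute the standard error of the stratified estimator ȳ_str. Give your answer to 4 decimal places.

Var(ȳ_str) = Σₕ Wₕ²(1 − fₕ)sₕ²/nₕ with Wₕ = Nₕ/N, N = 18389.
65+: Wₕ = 0.75376584; term = 0.75376584²·(1 − 0.20842652)·2583/2889 = 0.40210641.
55–64: Wₕ = 0.24623416; term = 0.24623416²·(1 − 0.23674912)·736/1072 = 0.031772176.
Sum = 0.43387859.
SE = √(0.43387859) = 0.6587.

0.6587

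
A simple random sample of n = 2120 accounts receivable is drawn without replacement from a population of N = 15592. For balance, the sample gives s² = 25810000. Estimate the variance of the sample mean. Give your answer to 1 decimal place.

Under SRS without replacement, Var(ȳ) = (1 − f)·s²/n with f = n/N = 2120/15592 = 0.13596716.
Var(ȳ) = (1 − 0.13596716)·25810000/2120 = 0.86403284·12174.528 = 10519.192.

10519.2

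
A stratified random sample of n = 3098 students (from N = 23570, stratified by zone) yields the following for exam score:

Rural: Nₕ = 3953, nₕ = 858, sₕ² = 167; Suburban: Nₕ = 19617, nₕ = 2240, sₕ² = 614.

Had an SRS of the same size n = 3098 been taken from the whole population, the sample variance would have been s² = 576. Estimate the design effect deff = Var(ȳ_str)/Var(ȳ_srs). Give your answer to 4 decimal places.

Var(ȳ_str) = Σ Wₕ²(1−fₕ)sₕ²/nₕ with Wₕ = Nₕ/23570:
  Rural: (3953/23570)²·(1−858/3953)·167/858 = 0.0042864473
  Suburban: (19617/23570)²·(1−2240/19617)·614/2240 = 0.16819326
  → Var(ȳ_str) = 0.17247971.
Var(ȳ_srs) = (1 − 3098/23570)·576/3098 = 0.16148856.
deff = 0.17247971 / 0.16148856 = 1.0681.

1.0681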